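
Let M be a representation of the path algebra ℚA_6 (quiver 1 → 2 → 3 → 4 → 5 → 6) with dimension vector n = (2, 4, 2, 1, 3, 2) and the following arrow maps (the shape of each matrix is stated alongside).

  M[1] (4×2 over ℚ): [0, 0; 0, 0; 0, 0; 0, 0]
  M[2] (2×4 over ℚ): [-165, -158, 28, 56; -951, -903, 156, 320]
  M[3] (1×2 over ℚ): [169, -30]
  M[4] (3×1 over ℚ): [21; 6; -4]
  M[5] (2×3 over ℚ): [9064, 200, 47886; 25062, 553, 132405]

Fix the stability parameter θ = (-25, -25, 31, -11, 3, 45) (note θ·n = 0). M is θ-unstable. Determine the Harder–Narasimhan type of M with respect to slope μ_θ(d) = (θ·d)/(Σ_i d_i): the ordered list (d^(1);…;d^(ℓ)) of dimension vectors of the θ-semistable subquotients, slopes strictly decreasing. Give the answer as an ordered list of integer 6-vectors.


Barcode: M ≅ I[1,1]^2, I[2,2]^2, I[2,3], I[2,5], I[5,6]^2. HN layers by μ_θ (5 steps, strictly decreasing):
  μ^(1)=45; μ^(2)=31; μ^(3)=23/3; μ^(4)=3; μ^(5)=-25

((0, 0, 0, 0, 0, 2); (0, 0, 1, 0, 0, 0); (0, 0, 1, 1, 1, 0); (0, 0, 0, 0, 2, 0); (2, 4, 0, 0, 0, 0))


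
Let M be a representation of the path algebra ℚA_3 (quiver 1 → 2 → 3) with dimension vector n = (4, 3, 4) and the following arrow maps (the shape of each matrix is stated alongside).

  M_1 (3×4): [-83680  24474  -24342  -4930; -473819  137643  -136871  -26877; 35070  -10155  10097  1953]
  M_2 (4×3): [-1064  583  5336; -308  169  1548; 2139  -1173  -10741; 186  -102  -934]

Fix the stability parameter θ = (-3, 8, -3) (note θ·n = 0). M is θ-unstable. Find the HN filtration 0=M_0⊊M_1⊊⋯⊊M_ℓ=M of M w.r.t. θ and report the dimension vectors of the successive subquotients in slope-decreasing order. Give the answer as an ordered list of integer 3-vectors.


Barcode: M ≅ I[1,1], I[1,2], I[1,3]^2, I[3,3]^2. HN layers by μ_θ (3 steps, strictly decreasing):
  μ^(1)=8; μ^(2)=5/2; μ^(3)=-3

((0, 1, 0); (0, 2, 2); (4, 0, 2))


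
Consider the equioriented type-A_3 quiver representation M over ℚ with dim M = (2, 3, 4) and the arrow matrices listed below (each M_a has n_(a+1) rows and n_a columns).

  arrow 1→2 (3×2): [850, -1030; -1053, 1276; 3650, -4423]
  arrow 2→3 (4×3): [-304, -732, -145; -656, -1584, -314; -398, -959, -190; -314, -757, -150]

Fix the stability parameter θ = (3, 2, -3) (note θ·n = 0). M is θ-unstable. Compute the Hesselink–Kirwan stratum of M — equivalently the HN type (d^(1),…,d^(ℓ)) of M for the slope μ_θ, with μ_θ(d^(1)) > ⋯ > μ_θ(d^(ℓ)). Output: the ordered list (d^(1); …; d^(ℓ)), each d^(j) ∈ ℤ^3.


Via rank(M_{q-1}∘⋯∘M_p): M ≅ I[1,3]^2, I[2,2], I[3,3]^2.
μ_θ-semistable layers: μ^(1)=2; μ^(2)=2/3; μ^(3)=-3

((0, 1, 0); (2, 2, 2); (0, 0, 2))


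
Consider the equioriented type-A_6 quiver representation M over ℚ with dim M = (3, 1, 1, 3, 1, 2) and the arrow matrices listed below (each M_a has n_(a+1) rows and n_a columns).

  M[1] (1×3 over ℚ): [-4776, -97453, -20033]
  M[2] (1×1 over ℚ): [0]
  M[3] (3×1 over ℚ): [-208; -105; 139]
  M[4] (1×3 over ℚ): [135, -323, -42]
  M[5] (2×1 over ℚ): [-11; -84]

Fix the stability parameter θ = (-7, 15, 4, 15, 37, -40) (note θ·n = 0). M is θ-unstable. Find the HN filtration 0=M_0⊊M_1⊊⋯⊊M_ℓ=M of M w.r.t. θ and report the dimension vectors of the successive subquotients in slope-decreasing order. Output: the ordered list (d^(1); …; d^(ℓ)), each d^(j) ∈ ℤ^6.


Barcode: M ≅ I[1,1]^2, I[1,2], I[3,6], I[4,4]^2, I[6,6]. HN layers by μ_θ (4 steps, strictly decreasing):
  μ^(1)=15; μ^(2)=4; μ^(3)=-7; μ^(4)=-40

((0, 1, 0, 2, 0, 0); (0, 0, 1, 1, 1, 1); (3, 0, 0, 0, 0, 0); (0, 0, 0, 0, 0, 1))


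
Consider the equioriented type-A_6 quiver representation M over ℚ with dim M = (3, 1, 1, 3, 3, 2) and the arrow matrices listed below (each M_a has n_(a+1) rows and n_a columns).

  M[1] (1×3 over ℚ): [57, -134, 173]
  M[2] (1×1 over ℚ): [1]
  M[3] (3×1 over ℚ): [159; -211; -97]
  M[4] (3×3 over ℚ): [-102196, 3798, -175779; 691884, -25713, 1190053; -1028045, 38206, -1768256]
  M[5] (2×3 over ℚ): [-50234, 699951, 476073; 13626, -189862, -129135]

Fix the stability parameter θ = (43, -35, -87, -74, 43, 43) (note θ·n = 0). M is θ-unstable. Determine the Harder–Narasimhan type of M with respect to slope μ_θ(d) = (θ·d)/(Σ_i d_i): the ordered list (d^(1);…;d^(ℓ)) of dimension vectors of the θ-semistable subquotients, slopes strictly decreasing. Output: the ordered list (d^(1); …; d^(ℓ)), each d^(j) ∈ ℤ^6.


Interval decomposition of M: I[1,1]^2, I[1,6], I[4,5], I[4,6].
HN type (ℓ=3): μ^(1)=43; μ^(2)=-153/4; μ^(3)=-74

((2, 0, 0, 0, 3, 2); (1, 1, 1, 1, 0, 0); (0, 0, 0, 2, 0, 0))


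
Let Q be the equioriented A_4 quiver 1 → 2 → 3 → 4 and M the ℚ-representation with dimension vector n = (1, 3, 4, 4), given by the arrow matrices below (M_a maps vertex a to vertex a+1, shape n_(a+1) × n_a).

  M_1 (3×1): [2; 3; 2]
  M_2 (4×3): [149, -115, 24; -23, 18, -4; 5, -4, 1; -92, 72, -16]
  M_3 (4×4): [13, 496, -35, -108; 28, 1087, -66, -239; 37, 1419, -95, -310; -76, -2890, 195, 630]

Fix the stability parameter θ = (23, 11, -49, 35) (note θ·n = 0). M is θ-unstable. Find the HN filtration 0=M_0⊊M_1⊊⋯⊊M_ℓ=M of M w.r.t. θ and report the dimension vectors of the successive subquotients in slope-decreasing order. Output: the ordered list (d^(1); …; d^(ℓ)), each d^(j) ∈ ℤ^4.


Via rank(M_{q-1}∘⋯∘M_p): M ≅ I[1,4], I[2,4]^2, I[3,4].
μ_θ-semistable layers: μ^(1)=35; μ^(2)=-5; μ^(3)=-19; μ^(4)=-49

((0, 0, 0, 4); (1, 1, 1, 0); (0, 2, 2, 0); (0, 0, 1, 0))


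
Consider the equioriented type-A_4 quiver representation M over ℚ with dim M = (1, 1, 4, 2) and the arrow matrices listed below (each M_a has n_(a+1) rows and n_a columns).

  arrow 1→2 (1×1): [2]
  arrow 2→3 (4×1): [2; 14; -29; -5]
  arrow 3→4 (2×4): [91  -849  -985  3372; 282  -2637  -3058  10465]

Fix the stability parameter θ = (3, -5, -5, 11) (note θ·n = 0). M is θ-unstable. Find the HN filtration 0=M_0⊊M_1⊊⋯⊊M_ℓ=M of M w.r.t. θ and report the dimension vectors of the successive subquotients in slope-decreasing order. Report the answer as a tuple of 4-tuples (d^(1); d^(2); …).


Barcode: M ≅ I[1,4], I[3,3]^2, I[3,4]. HN layers by μ_θ (3 steps, strictly decreasing):
  μ^(1)=11; μ^(2)=-7/3; μ^(3)=-5

((0, 0, 0, 2); (1, 1, 1, 0); (0, 0, 3, 0))


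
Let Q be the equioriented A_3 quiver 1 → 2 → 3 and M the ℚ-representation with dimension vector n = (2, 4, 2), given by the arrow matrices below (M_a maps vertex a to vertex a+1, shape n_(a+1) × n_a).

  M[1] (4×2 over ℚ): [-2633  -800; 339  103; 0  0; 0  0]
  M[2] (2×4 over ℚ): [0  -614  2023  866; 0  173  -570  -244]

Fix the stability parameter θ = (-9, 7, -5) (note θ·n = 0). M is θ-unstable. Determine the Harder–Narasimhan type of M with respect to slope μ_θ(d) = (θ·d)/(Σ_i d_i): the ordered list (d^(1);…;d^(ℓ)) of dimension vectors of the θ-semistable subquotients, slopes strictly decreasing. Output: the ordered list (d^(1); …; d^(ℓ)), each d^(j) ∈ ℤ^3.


Via rank(M_{q-1}∘⋯∘M_p): M ≅ I[1,2], I[1,3], I[2,2], I[2,3].
μ_θ-semistable layers: μ^(1)=7; μ^(2)=1; μ^(3)=-9

((0, 2, 0); (0, 2, 2); (2, 0, 0))


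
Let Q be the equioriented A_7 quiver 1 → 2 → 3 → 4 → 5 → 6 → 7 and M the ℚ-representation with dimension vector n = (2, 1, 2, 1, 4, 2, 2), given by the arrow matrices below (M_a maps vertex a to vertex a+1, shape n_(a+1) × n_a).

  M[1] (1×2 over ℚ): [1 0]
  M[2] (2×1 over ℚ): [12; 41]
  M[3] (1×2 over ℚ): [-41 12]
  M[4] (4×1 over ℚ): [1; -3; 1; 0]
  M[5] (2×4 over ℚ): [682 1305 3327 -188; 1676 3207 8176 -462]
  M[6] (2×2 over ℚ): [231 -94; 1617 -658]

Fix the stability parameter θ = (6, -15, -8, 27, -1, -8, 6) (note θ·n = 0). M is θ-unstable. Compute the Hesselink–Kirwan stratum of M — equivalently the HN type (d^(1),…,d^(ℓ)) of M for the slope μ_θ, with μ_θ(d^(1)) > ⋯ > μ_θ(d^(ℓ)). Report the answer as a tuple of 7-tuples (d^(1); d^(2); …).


Barcode: M ≅ I[1,1], I[1,3], I[3,6], I[5,5]^2, I[5,7], I[7,7]. HN layers by μ_θ (5 steps, strictly decreasing):
  μ^(1)=6; μ^(2)=-1; μ^(3)=-9/2; μ^(4)=-17/3; μ^(5)=-8

((1, 0, 0, 1, 1, 1, 2); (0, 0, 0, 0, 2, 0, 0); (0, 0, 0, 0, 1, 1, 0); (1, 1, 1, 0, 0, 0, 0); (0, 0, 1, 0, 0, 0, 0))


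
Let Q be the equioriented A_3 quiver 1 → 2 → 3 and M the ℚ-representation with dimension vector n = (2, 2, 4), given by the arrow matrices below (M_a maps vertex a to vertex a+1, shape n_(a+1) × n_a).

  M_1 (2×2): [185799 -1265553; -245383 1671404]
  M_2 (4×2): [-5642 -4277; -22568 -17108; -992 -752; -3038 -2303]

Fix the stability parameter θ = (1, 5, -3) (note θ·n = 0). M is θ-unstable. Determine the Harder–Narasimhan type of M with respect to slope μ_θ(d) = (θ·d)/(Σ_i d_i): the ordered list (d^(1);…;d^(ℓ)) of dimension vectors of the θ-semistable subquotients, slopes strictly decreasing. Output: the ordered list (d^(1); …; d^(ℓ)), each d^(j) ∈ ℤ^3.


Via rank(M_{q-1}∘⋯∘M_p): M ≅ I[1,2], I[1,3], I[3,3]^3.
μ_θ-semistable layers: μ^(1)=5; μ^(2)=1; μ^(3)=-3

((0, 1, 0); (2, 1, 1); (0, 0, 3))


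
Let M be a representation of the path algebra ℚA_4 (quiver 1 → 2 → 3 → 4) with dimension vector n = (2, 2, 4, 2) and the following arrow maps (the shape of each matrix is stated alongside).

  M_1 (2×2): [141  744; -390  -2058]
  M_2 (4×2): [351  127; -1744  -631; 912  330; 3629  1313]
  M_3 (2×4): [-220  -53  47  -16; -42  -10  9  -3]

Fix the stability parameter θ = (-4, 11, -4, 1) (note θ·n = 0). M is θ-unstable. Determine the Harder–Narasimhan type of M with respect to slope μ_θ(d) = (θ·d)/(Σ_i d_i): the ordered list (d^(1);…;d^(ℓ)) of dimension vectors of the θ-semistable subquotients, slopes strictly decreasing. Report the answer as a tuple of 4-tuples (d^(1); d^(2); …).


Via rank(M_{q-1}∘⋯∘M_p): M ≅ I[1,4]^2, I[3,3]^2.
μ_θ-semistable layers: μ^(1)=8/3; μ^(2)=-4

((0, 2, 2, 2); (2, 0, 2, 0))


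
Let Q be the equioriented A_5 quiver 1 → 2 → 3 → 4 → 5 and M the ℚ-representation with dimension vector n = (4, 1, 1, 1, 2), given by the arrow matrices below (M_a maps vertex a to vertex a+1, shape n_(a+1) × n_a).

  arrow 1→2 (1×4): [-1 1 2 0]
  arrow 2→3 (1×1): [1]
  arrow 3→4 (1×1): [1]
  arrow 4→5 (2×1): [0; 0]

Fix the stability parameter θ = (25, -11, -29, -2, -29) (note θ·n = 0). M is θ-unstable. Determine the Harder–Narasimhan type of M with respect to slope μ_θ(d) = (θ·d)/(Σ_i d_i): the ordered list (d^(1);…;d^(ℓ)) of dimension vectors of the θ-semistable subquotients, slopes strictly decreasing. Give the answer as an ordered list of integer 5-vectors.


Via rank(M_{q-1}∘⋯∘M_p): M ≅ I[1,1]^3, I[1,4], I[5,5]^2.
μ_θ-semistable layers: μ^(1)=25; μ^(2)=-2; μ^(3)=-5; μ^(4)=-29

((3, 0, 0, 0, 0); (0, 0, 0, 1, 0); (1, 1, 1, 0, 0); (0, 0, 0, 0, 2))


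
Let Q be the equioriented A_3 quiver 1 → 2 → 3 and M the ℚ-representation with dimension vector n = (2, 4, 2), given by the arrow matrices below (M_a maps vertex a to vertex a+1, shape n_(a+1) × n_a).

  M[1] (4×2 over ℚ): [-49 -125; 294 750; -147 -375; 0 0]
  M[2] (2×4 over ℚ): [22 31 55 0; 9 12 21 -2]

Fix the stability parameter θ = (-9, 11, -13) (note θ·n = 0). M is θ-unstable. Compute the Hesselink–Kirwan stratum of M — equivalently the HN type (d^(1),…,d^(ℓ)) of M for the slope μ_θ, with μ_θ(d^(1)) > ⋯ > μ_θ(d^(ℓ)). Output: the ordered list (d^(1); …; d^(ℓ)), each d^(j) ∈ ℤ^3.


Interval decomposition of M: I[1,1], I[1,3], I[2,2]^2, I[2,3].
HN type (ℓ=3): μ^(1)=11; μ^(2)=-1; μ^(3)=-9

((0, 2, 0); (0, 2, 2); (2, 0, 0))


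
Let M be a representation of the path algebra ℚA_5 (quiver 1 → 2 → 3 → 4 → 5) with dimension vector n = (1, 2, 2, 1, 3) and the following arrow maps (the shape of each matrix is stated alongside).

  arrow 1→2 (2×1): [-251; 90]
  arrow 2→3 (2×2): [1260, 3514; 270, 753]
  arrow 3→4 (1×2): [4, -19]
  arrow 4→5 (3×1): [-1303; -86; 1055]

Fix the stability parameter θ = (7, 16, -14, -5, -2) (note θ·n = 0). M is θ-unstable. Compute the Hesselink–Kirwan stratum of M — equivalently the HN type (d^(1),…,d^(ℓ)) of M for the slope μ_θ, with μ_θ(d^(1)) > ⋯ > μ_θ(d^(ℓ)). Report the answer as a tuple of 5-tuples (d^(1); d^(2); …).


Barcode: M ≅ I[1,2], I[2,5], I[3,3], I[5,5]^2. HN layers by μ_θ (5 steps, strictly decreasing):
  μ^(1)=16; μ^(2)=7; μ^(3)=-5/4; μ^(4)=-2; μ^(5)=-14

((0, 1, 0, 0, 0); (1, 0, 0, 0, 0); (0, 1, 1, 1, 1); (0, 0, 0, 0, 2); (0, 0, 1, 0, 0))


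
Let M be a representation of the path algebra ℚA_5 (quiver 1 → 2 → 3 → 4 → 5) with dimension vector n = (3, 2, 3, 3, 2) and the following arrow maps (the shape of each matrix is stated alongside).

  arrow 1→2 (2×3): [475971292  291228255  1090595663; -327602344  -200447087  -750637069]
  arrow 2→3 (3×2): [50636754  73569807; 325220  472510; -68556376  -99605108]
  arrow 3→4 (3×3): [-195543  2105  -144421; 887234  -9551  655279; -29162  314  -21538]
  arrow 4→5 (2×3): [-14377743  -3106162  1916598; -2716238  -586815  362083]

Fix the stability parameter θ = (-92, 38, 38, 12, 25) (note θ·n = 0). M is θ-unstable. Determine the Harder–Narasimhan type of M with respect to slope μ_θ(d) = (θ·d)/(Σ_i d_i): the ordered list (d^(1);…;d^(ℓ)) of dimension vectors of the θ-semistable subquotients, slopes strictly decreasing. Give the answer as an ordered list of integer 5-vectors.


Barcode: M ≅ I[1,1], I[1,2], I[1,5], I[3,3], I[3,5], I[4,4]. HN layers by μ_θ (5 steps, strictly decreasing):
  μ^(1)=38; μ^(2)=113/4; μ^(3)=25; μ^(4)=12; μ^(5)=-92

((0, 1, 1, 0, 0); (0, 1, 1, 1, 1); (0, 0, 1, 1, 1); (0, 0, 0, 1, 0); (3, 0, 0, 0, 0))


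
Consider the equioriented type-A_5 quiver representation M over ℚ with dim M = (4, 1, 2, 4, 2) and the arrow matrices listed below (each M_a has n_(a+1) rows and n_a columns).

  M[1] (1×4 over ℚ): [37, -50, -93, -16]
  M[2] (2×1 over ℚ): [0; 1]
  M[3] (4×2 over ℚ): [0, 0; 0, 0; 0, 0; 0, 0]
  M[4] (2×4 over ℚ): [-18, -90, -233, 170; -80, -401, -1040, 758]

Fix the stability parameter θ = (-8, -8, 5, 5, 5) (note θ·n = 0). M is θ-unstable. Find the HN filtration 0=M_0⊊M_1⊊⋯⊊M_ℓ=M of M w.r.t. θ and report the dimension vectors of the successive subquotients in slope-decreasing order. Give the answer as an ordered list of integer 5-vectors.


Interval decomposition of M: I[1,1]^3, I[1,3], I[3,3], I[4,4]^2, I[4,5]^2.
HN type (ℓ=2): μ^(1)=5; μ^(2)=-8

((0, 0, 2, 4, 2); (4, 1, 0, 0, 0))


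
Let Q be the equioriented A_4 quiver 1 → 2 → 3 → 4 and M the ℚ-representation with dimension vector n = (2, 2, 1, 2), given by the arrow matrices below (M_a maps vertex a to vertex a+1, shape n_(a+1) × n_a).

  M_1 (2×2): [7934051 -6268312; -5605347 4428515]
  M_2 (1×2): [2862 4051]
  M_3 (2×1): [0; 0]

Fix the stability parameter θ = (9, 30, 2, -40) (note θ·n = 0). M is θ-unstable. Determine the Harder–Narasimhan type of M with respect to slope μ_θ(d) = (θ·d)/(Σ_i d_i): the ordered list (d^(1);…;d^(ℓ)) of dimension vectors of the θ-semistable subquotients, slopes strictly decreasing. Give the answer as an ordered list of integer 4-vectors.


Via rank(M_{q-1}∘⋯∘M_p): M ≅ I[1,2], I[1,3], I[4,4]^2.
μ_θ-semistable layers: μ^(1)=30; μ^(2)=16; μ^(3)=9; μ^(4)=-40

((0, 1, 0, 0); (0, 1, 1, 0); (2, 0, 0, 0); (0, 0, 0, 2))


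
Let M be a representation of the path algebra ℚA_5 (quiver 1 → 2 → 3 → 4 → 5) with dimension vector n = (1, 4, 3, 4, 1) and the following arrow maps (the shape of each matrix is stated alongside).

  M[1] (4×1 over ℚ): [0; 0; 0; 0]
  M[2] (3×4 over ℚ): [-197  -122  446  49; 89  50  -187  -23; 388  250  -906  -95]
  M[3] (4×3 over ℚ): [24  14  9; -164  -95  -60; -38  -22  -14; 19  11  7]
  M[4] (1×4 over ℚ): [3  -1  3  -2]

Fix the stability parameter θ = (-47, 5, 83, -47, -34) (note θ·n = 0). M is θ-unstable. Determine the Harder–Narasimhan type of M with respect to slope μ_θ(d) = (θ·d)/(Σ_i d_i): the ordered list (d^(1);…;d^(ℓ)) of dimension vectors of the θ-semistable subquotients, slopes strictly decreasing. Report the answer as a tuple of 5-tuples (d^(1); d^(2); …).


Barcode: M ≅ I[1,1], I[2,2], I[2,4]^2, I[2,5], I[4,4]. HN layers by μ_θ (4 steps, strictly decreasing):
  μ^(1)=18; μ^(2)=5; μ^(3)=7/4; μ^(4)=-47

((0, 0, 2, 2, 0); (0, 3, 0, 0, 0); (0, 1, 1, 1, 1); (1, 0, 0, 1, 0))


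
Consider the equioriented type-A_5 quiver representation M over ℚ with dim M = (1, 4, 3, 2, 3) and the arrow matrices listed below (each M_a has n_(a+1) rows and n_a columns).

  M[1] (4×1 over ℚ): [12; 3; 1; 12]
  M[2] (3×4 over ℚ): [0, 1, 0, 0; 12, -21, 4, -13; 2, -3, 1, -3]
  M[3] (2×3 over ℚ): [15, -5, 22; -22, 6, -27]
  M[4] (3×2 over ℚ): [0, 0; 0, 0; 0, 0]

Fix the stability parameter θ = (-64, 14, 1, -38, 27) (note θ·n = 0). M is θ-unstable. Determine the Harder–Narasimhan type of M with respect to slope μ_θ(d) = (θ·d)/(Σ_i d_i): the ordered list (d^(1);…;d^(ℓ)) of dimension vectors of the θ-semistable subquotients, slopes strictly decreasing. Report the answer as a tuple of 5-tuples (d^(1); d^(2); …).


Interval decomposition of M: I[1,4], I[2,2], I[2,3], I[2,4], I[5,5]^3.
HN type (ℓ=5): μ^(1)=27; μ^(2)=14; μ^(3)=15/2; μ^(4)=-23/3; μ^(5)=-64

((0, 0, 0, 0, 3); (0, 1, 0, 0, 0); (0, 1, 1, 0, 0); (0, 2, 2, 2, 0); (1, 0, 0, 0, 0))


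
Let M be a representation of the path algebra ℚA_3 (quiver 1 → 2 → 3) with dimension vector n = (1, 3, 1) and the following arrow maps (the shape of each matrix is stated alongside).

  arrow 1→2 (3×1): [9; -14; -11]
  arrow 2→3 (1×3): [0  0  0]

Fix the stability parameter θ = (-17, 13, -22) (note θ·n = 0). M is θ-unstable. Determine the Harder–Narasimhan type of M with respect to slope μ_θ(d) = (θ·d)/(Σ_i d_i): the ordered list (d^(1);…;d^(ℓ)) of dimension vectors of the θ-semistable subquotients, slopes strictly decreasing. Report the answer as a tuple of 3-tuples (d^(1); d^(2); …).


Barcode: M ≅ I[1,2], I[2,2]^2, I[3,3]. HN layers by μ_θ (3 steps, strictly decreasing):
  μ^(1)=13; μ^(2)=-17; μ^(3)=-22

((0, 3, 0); (1, 0, 0); (0, 0, 1))


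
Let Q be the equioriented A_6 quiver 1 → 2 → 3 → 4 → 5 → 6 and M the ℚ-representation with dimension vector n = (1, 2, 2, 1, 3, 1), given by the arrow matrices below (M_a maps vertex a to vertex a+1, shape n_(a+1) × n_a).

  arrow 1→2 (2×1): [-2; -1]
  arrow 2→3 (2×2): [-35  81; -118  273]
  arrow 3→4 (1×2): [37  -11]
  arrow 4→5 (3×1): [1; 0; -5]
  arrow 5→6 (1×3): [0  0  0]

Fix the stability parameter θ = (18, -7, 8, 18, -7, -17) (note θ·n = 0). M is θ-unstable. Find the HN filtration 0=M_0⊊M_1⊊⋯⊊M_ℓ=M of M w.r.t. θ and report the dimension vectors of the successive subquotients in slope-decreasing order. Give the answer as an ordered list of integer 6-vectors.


Via rank(M_{q-1}∘⋯∘M_p): M ≅ I[1,3], I[2,5], I[5,5]^2, I[6,6].
μ_θ-semistable layers: μ^(1)=8; μ^(2)=19/3; μ^(3)=11/2; μ^(4)=-7; μ^(5)=-17

((0, 0, 1, 0, 0, 0); (0, 0, 1, 1, 1, 0); (1, 1, 0, 0, 0, 0); (0, 1, 0, 0, 2, 0); (0, 0, 0, 0, 0, 1))


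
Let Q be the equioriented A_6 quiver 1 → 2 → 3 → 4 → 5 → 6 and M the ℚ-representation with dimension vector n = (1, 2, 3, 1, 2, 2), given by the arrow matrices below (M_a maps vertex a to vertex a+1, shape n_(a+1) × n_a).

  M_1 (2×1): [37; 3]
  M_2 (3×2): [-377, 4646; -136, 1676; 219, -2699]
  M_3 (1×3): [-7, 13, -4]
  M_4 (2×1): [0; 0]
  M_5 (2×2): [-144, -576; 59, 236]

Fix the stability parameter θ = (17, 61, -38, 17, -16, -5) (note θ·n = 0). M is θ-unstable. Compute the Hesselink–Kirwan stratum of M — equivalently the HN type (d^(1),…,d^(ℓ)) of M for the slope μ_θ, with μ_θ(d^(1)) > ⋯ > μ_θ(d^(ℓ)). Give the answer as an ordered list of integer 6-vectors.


Interval decomposition of M: I[1,4], I[2,3], I[3,3], I[5,5], I[5,6], I[6,6].
HN type (ℓ=6): μ^(1)=17; μ^(2)=40/3; μ^(3)=23/2; μ^(4)=-5; μ^(5)=-16; μ^(6)=-38

((0, 0, 0, 1, 0, 0); (1, 1, 1, 0, 0, 0); (0, 1, 1, 0, 0, 0); (0, 0, 0, 0, 0, 2); (0, 0, 0, 0, 2, 0); (0, 0, 1, 0, 0, 0))


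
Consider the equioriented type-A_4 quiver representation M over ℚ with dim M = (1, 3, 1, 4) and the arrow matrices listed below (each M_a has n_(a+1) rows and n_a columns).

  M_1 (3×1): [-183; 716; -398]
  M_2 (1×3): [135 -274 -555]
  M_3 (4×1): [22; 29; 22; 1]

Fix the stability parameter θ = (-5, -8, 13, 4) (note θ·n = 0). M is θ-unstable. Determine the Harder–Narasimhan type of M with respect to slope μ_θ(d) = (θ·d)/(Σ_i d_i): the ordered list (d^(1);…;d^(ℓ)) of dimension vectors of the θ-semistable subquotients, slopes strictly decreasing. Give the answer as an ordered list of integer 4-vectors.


Barcode: M ≅ I[1,4], I[2,2]^2, I[4,4]^3. HN layers by μ_θ (4 steps, strictly decreasing):
  μ^(1)=17/2; μ^(2)=4; μ^(3)=-13/2; μ^(4)=-8

((0, 0, 1, 1); (0, 0, 0, 3); (1, 1, 0, 0); (0, 2, 0, 0))


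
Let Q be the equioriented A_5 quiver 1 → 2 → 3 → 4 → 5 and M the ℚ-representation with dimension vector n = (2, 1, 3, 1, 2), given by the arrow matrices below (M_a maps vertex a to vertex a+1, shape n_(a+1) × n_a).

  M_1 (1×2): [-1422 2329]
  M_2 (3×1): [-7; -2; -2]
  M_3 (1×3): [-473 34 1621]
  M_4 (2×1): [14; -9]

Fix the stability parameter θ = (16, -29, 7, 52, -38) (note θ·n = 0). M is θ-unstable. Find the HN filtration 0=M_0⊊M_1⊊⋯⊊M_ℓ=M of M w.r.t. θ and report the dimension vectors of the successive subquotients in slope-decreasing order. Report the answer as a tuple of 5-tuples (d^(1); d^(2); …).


Interval decomposition of M: I[1,1], I[1,5], I[3,3]^2, I[5,5].
HN type (ℓ=4): μ^(1)=16; μ^(2)=7; μ^(3)=-13/2; μ^(4)=-38

((1, 0, 0, 0, 0); (0, 0, 3, 1, 1); (1, 1, 0, 0, 0); (0, 0, 0, 0, 1))


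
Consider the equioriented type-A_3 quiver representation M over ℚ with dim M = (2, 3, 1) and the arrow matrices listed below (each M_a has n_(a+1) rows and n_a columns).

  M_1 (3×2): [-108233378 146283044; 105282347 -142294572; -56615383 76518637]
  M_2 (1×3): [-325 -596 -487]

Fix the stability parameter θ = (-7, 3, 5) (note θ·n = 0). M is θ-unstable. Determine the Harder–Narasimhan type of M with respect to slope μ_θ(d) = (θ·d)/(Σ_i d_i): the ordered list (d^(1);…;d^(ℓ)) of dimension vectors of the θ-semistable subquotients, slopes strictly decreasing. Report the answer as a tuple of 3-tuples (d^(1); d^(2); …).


Barcode: M ≅ I[1,2], I[1,3], I[2,2]. HN layers by μ_θ (3 steps, strictly decreasing):
  μ^(1)=5; μ^(2)=3; μ^(3)=-7

((0, 0, 1); (0, 3, 0); (2, 0, 0))


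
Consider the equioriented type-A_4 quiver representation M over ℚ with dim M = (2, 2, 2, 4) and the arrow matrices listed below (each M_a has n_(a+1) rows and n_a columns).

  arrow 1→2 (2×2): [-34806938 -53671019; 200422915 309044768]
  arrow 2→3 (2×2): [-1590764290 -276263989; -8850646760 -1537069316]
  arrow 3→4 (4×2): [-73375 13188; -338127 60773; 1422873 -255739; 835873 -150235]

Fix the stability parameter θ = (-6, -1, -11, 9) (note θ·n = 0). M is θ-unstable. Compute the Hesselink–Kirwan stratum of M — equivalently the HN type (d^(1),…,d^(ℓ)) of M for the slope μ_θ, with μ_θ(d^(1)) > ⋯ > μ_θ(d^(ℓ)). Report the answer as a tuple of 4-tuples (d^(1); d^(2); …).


Interval decomposition of M: I[1,2], I[1,4], I[3,4], I[4,4]^2.
HN type (ℓ=4): μ^(1)=9; μ^(2)=-1; μ^(3)=-6; μ^(4)=-11

((0, 0, 0, 4); (0, 1, 0, 0); (2, 1, 1, 0); (0, 0, 1, 0))


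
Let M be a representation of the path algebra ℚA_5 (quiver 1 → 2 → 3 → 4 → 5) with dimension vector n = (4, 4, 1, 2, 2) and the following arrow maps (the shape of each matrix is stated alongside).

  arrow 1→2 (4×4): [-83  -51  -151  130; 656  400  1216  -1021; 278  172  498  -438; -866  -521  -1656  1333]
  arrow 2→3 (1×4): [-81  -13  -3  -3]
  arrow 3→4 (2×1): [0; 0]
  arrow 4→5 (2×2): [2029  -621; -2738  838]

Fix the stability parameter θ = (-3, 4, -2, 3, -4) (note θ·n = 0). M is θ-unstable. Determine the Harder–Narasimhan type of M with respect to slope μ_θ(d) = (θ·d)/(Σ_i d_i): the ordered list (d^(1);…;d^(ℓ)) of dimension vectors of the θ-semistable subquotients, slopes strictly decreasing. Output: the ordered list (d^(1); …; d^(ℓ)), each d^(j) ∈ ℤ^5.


Interval decomposition of M: I[1,2]^3, I[1,3], I[4,5]^2.
HN type (ℓ=4): μ^(1)=4; μ^(2)=1; μ^(3)=-1/2; μ^(4)=-3

((0, 3, 0, 0, 0); (0, 1, 1, 0, 0); (0, 0, 0, 2, 2); (4, 0, 0, 0, 0))


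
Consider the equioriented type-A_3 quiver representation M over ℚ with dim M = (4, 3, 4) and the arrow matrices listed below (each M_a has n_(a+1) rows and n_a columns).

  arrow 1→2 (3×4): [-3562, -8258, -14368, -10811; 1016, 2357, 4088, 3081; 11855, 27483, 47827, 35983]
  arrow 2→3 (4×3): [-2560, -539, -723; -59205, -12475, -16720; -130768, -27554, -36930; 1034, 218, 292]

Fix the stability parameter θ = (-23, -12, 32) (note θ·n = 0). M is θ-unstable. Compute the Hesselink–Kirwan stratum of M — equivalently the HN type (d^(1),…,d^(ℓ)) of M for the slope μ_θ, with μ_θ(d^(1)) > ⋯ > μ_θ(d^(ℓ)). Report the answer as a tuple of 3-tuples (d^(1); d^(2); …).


Interval decomposition of M: I[1,1], I[1,2], I[1,3]^2, I[3,3]^2.
HN type (ℓ=3): μ^(1)=32; μ^(2)=-12; μ^(3)=-23

((0, 0, 4); (0, 3, 0); (4, 0, 0))


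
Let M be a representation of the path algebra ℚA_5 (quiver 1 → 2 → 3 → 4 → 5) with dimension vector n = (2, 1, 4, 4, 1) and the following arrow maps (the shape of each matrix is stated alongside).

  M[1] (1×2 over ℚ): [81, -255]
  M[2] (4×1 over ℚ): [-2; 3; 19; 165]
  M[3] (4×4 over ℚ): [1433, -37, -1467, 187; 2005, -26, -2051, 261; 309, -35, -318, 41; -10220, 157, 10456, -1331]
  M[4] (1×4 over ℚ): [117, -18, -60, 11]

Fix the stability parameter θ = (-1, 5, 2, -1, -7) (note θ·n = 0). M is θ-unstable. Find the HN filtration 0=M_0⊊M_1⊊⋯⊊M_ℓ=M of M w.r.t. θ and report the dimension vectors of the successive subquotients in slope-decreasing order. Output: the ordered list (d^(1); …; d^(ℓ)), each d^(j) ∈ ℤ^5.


Barcode: M ≅ I[1,1], I[1,5], I[3,4]^3. HN layers by μ_θ (3 steps, strictly decreasing):
  μ^(1)=1/2; μ^(2)=-1/4; μ^(3)=-1

((0, 0, 3, 3, 0); (0, 1, 1, 1, 1); (2, 0, 0, 0, 0))


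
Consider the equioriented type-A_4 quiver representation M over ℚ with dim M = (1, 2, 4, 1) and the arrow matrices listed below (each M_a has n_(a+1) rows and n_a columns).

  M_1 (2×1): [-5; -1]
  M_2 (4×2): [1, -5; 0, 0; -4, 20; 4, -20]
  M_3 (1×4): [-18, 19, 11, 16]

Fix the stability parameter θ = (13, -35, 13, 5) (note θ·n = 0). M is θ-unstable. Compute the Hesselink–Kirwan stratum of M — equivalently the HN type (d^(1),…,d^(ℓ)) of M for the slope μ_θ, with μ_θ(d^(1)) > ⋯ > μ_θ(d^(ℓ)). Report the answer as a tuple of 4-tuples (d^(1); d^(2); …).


Barcode: M ≅ I[1,2], I[2,4], I[3,3]^3. HN layers by μ_θ (4 steps, strictly decreasing):
  μ^(1)=13; μ^(2)=9; μ^(3)=-11; μ^(4)=-35

((0, 0, 3, 0); (0, 0, 1, 1); (1, 1, 0, 0); (0, 1, 0, 0))


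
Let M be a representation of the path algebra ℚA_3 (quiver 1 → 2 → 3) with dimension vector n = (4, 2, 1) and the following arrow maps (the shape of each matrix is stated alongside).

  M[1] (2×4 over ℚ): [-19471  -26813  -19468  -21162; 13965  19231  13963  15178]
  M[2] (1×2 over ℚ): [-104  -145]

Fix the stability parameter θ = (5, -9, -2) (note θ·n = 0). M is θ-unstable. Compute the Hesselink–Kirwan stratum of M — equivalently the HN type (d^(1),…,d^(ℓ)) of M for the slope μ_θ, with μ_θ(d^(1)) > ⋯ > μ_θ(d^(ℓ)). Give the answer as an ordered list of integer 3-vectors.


Barcode: M ≅ I[1,1]^2, I[1,2], I[1,3]. HN layers by μ_θ (2 steps, strictly decreasing):
  μ^(1)=5; μ^(2)=-2

((2, 0, 0); (2, 2, 1))


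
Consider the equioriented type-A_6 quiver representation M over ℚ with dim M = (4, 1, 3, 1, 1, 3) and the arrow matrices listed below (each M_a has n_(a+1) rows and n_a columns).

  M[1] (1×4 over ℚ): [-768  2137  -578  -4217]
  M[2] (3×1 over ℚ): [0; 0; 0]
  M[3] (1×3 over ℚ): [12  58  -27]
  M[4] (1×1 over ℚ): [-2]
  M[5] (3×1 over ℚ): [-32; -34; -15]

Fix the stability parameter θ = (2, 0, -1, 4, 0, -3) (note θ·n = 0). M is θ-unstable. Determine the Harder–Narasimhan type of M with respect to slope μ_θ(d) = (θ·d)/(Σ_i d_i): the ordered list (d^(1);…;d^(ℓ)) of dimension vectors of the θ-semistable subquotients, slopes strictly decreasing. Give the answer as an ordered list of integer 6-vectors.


Barcode: M ≅ I[1,1]^3, I[1,2], I[3,3]^2, I[3,6], I[6,6]^2. HN layers by μ_θ (5 steps, strictly decreasing):
  μ^(1)=2; μ^(2)=1; μ^(3)=1/3; μ^(4)=-1; μ^(5)=-3

((3, 0, 0, 0, 0, 0); (1, 1, 0, 0, 0, 0); (0, 0, 0, 1, 1, 1); (0, 0, 3, 0, 0, 0); (0, 0, 0, 0, 0, 2))


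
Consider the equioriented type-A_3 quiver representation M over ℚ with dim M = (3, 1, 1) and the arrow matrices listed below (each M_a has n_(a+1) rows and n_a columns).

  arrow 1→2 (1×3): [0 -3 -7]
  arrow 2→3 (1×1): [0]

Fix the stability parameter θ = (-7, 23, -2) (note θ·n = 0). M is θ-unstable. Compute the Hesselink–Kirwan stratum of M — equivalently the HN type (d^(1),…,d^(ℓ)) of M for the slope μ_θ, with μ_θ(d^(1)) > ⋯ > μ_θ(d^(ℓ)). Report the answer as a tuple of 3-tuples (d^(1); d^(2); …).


Barcode: M ≅ I[1,1]^2, I[1,2], I[3,3]. HN layers by μ_θ (3 steps, strictly decreasing):
  μ^(1)=23; μ^(2)=-2; μ^(3)=-7

((0, 1, 0); (0, 0, 1); (3, 0, 0))


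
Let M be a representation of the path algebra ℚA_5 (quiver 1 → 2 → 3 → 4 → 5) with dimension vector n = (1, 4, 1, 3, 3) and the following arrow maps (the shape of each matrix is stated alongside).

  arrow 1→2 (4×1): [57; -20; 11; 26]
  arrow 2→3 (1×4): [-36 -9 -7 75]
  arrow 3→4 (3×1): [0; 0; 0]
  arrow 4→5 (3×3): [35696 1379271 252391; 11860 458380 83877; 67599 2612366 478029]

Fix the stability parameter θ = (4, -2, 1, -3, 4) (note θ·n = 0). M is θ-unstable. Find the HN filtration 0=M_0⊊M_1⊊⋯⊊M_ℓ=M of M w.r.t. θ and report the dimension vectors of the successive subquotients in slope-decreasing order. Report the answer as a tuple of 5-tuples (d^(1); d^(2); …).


Via rank(M_{q-1}∘⋯∘M_p): M ≅ I[1,3], I[2,2]^3, I[4,5]^3.
μ_θ-semistable layers: μ^(1)=4; μ^(2)=1; μ^(3)=-2; μ^(4)=-3

((0, 0, 0, 0, 3); (1, 1, 1, 0, 0); (0, 3, 0, 0, 0); (0, 0, 0, 3, 0))


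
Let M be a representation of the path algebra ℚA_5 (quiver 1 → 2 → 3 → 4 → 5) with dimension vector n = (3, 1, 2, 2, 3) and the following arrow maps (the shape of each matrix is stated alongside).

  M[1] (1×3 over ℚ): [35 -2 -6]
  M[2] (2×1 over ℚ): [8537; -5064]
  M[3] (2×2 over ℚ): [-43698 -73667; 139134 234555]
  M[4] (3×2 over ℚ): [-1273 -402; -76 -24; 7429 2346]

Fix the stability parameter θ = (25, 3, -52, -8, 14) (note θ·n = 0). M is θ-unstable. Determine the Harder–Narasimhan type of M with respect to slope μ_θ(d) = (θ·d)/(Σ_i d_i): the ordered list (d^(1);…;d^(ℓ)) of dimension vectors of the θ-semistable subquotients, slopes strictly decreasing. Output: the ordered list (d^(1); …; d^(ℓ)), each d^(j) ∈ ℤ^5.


Interval decomposition of M: I[1,1]^2, I[1,5], I[3,4], I[5,5]^2.
HN type (ℓ=4): μ^(1)=25; μ^(2)=14; μ^(3)=-8; μ^(4)=-52

((2, 0, 0, 0, 0); (0, 0, 0, 0, 3); (1, 1, 1, 2, 0); (0, 0, 1, 0, 0))


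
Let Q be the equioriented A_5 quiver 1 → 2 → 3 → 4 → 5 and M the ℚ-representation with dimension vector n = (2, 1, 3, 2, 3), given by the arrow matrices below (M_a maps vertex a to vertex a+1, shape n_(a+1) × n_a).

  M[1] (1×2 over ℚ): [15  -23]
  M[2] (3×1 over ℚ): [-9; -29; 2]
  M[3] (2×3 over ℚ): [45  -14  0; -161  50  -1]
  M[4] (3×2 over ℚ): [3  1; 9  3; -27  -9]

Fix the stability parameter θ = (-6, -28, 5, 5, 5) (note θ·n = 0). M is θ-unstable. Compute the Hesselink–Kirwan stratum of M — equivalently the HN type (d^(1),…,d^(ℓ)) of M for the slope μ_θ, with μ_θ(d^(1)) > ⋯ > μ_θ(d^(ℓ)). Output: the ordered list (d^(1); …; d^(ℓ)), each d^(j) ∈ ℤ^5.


Via rank(M_{q-1}∘⋯∘M_p): M ≅ I[1,1], I[1,4], I[3,3], I[3,5], I[5,5]^2.
μ_θ-semistable layers: μ^(1)=5; μ^(2)=-6; μ^(3)=-17

((0, 0, 3, 2, 3); (1, 0, 0, 0, 0); (1, 1, 0, 0, 0))


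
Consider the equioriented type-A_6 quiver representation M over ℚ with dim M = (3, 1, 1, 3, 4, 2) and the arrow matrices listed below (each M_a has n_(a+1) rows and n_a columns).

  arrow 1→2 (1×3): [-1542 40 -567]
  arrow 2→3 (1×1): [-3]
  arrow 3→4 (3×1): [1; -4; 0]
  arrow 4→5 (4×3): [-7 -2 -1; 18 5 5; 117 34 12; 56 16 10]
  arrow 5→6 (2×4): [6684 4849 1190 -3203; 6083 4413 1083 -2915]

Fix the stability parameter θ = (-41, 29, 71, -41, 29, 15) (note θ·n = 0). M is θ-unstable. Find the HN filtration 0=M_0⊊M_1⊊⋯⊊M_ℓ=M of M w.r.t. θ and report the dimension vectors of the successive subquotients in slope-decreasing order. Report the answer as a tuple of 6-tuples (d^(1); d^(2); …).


Interval decomposition of M: I[1,1]^2, I[1,5], I[4,6]^2, I[5,5].
HN type (ℓ=4): μ^(1)=29; μ^(2)=22; μ^(3)=59/3; μ^(4)=-41

((0, 0, 0, 0, 2, 0); (0, 0, 0, 0, 2, 2); (0, 1, 1, 1, 0, 0); (3, 0, 0, 2, 0, 0))


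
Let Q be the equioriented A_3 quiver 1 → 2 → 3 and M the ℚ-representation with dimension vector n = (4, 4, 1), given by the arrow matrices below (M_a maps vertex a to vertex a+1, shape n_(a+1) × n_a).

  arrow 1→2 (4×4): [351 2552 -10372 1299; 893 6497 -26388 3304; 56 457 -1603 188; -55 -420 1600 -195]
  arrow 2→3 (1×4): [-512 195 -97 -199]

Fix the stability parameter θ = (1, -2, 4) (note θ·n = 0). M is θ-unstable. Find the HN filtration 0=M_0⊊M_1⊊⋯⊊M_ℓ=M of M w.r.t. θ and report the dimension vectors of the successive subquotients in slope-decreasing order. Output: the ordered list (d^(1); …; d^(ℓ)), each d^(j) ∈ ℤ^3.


Interval decomposition of M: I[1,1], I[1,2]^2, I[1,3], I[2,2].
HN type (ℓ=4): μ^(1)=4; μ^(2)=1; μ^(3)=-1/2; μ^(4)=-2

((0, 0, 1); (1, 0, 0); (3, 3, 0); (0, 1, 0))


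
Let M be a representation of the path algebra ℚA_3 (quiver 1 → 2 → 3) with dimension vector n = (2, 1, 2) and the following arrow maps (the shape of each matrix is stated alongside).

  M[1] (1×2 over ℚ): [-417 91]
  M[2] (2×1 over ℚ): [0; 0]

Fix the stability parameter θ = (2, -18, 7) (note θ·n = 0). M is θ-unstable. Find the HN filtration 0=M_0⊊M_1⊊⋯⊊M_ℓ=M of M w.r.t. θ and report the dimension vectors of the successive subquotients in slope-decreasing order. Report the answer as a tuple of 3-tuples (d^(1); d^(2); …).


Barcode: M ≅ I[1,1], I[1,2], I[3,3]^2. HN layers by μ_θ (3 steps, strictly decreasing):
  μ^(1)=7; μ^(2)=2; μ^(3)=-8

((0, 0, 2); (1, 0, 0); (1, 1, 0))


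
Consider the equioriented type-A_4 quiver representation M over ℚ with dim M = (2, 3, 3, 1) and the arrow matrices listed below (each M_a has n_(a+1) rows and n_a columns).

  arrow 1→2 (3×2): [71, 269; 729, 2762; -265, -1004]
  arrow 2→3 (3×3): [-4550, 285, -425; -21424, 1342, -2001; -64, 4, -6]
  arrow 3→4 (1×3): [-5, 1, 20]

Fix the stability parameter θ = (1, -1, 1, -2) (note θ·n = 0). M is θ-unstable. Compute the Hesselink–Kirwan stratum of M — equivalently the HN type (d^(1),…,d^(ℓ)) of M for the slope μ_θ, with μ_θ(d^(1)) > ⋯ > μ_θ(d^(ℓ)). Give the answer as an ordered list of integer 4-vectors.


Barcode: M ≅ I[1,2], I[1,4], I[2,3], I[3,3]. HN layers by μ_θ (4 steps, strictly decreasing):
  μ^(1)=1; μ^(2)=0; μ^(3)=-1/4; μ^(4)=-1

((0, 0, 2, 0); (1, 1, 0, 0); (1, 1, 1, 1); (0, 1, 0, 0))


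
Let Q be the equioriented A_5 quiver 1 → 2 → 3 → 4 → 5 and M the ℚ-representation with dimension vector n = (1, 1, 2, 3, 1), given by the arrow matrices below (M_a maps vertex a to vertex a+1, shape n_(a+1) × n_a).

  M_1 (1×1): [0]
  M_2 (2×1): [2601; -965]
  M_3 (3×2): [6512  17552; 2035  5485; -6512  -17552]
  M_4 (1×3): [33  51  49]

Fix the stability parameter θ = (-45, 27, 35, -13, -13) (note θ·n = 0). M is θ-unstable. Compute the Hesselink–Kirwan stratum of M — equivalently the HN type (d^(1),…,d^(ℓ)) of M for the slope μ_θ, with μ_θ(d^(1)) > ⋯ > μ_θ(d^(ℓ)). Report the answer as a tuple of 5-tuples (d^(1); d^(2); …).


Via rank(M_{q-1}∘⋯∘M_p): M ≅ I[1,1], I[2,5], I[3,3], I[4,4]^2.
μ_θ-semistable layers: μ^(1)=35; μ^(2)=9; μ^(3)=-13; μ^(4)=-45

((0, 0, 1, 0, 0); (0, 1, 1, 1, 1); (0, 0, 0, 2, 0); (1, 0, 0, 0, 0))


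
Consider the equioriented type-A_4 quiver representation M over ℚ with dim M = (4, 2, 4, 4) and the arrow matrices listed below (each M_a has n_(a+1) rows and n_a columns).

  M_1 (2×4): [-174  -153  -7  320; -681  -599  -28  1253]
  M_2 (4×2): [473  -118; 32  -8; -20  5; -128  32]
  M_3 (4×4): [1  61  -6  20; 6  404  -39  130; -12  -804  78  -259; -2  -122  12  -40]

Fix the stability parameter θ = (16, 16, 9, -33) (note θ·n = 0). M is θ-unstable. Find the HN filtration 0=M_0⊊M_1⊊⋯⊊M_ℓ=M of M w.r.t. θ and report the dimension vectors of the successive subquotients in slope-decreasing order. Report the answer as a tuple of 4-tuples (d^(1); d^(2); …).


Barcode: M ≅ I[1,1]^2, I[1,4]^2, I[3,3], I[3,4], I[4,4]. HN layers by μ_θ (5 steps, strictly decreasing):
  μ^(1)=16; μ^(2)=9; μ^(3)=2; μ^(4)=-12; μ^(5)=-33

((2, 0, 0, 0); (0, 0, 1, 0); (2, 2, 2, 2); (0, 0, 1, 1); (0, 0, 0, 1))


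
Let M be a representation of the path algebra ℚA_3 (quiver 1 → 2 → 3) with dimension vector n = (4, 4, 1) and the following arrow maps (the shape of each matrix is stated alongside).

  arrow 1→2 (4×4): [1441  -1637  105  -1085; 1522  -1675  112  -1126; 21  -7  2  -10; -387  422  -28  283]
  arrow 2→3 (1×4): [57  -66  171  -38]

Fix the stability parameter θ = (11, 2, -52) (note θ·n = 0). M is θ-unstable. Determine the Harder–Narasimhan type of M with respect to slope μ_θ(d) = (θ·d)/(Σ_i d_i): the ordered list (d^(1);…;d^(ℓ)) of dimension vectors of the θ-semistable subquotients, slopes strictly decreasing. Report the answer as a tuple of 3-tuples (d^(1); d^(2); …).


Interval decomposition of M: I[1,2]^3, I[1,3].
HN type (ℓ=2): μ^(1)=13/2; μ^(2)=-13

((3, 3, 0); (1, 1, 1))


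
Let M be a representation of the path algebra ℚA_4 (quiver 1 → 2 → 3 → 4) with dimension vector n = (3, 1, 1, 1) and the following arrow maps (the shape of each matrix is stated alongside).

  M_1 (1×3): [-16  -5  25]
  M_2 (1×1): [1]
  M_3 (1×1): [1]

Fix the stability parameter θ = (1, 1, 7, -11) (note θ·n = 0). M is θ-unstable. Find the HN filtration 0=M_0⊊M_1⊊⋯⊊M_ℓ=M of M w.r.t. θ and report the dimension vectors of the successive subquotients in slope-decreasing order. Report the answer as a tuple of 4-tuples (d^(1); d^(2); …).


Interval decomposition of M: I[1,1]^2, I[1,4].
HN type (ℓ=2): μ^(1)=1; μ^(2)=-1/2

((2, 0, 0, 0); (1, 1, 1, 1))


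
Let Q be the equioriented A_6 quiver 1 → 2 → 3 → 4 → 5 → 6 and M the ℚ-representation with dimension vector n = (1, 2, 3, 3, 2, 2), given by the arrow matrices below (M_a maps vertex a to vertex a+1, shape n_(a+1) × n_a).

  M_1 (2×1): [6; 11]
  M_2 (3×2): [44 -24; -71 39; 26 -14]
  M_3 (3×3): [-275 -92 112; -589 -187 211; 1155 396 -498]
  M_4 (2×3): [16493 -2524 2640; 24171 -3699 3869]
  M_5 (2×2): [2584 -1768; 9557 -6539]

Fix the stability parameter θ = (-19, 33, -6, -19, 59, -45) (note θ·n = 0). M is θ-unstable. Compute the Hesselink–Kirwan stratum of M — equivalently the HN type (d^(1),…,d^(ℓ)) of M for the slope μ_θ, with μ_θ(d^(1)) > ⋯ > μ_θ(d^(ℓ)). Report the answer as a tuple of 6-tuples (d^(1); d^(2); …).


Interval decomposition of M: I[1,6], I[2,5], I[3,4], I[6,6].
HN type (ℓ=6): μ^(1)=59; μ^(2)=7; μ^(3)=8/3; μ^(4)=-25/2; μ^(5)=-19; μ^(6)=-45

((0, 0, 0, 0, 1, 0); (0, 0, 0, 0, 1, 1); (0, 2, 2, 2, 0, 0); (0, 0, 1, 1, 0, 0); (1, 0, 0, 0, 0, 0); (0, 0, 0, 0, 0, 1))
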